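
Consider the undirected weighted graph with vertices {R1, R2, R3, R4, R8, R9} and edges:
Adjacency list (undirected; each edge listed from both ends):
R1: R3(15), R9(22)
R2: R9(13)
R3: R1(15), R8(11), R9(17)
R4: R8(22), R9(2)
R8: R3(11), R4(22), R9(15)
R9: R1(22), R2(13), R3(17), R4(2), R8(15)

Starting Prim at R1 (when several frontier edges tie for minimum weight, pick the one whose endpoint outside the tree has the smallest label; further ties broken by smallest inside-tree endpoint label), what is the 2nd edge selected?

R3-R8

Prim, starting at R1.
Step 1: cheapest edge leaving the tree is R1-R3 (15); add R3.
Step 2: cheapest edge leaving the tree is R3-R8 (11); add R8.
Step 3: cheapest edge leaving the tree is R8-R9 (15); add R9.
Step 4: cheapest edge leaving the tree is R4-R9 (2); add R4.
Step 5: cheapest edge leaving the tree is R2-R9 (13); add R2.
The 2nd edge added is R3-R8.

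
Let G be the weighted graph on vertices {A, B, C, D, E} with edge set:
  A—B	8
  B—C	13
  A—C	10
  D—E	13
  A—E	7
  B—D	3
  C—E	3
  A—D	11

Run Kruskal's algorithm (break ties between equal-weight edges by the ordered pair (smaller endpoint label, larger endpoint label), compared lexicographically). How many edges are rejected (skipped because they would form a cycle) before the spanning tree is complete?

0

Kruskal's algorithm — process edges by increasing weight (ties by edge label):
B—D (3): add — endpoints in different components.
C—E (3): add — endpoints in different components.
A—E (7): add — endpoints in different components.
A—B (8): add — endpoints in different components.
Edges rejected before the tree was complete: 0.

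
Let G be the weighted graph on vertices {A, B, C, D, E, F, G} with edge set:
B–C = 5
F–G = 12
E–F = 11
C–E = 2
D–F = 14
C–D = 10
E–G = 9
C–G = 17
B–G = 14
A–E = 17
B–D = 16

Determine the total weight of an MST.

54

Prim, starting at B.
Step 1: cheapest edge leaving the tree is B–C (5); add C.
Step 2: cheapest edge leaving the tree is C–E (2); add E.
Step 3: cheapest edge leaving the tree is E–G (9); add G.
Step 4: cheapest edge leaving the tree is C–D (10); add D.
Step 5: cheapest edge leaving the tree is E–F (11); add F.
Step 6: cheapest edge leaving the tree is A–E (17); add A.
MST edges: B–C, C–E, E–G, C–D, E–F, A–E; total weight 5+2+9+10+11+17 = 54.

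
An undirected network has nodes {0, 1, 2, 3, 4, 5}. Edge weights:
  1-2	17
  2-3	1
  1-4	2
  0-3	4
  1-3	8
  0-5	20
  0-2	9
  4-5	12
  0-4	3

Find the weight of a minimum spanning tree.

22

Kruskal: consider edges lightest-first.
2-3 (1): add. Components now {0} {1} {2,3} {4} {5}
1-4 (2): add. Components now {0} {1,4} {2,3} {5}
0-4 (3): add. Components now {0,1,4} {2,3} {5}
0-3 (4): add. Components now {0,1,2,3,4} {5}
1-3 (8): skip — 1 and 3 already connected.
0-2 (9): skip — 0 and 2 already connected.
4-5 (12): add. Components now {0,1,2,3,4,5}
MST edges: 2-3, 1-4, 0-4, 0-3, 4-5; total weight 1+2+3+4+12 = 22.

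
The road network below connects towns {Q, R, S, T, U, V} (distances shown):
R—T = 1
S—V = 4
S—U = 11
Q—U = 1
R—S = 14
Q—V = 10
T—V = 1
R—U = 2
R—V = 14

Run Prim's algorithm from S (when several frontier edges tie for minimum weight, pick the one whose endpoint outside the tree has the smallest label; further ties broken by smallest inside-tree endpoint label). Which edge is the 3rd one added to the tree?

R-T

Grow the tree from S using Prim:
Step 1: frontier [S—V 4, S—U 11, R—S 14] → take S—V (4); add V.
Step 2: frontier [S—U 11, R—S 14, T—V 1, Q—V 10, R—V 14] → take T—V (1); add T.
Step 3: frontier [S—U 11, R—S 14, R—T 1, Q—V 10, R—V 14] → take R—T (1); add R.
Step 4: frontier [R—U 2, S—U 11, Q—V 10] → take R—U (2); add U.
Step 5: frontier [Q—U 1, Q—V 10] → take Q—U (1); add Q.
The 3rd edge added is R—T.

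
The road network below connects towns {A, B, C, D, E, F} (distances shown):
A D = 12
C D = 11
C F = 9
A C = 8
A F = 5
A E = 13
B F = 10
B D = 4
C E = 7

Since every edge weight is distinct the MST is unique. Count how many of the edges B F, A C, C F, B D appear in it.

Kruskal's algorithm — process edges by increasing weight (ties by edge label):
B D (4): add. Components now {A} {B,D} {C} {E} {F}
A F (5): add. Components now {A,F} {B,D} {C} {E}
C E (7): add. Components now {A,F} {B,D} {C,E}
A C (8): add. Components now {A,C,E,F} {B,D}
C F (9): skip — C and F already connected.
B F (10): add. Components now {A,B,C,D,E,F}
MST edge set: {B D, A F, C E, A C, B F}.
Of the listed edges, {B F, A C, B D} are in the MST → 3.

3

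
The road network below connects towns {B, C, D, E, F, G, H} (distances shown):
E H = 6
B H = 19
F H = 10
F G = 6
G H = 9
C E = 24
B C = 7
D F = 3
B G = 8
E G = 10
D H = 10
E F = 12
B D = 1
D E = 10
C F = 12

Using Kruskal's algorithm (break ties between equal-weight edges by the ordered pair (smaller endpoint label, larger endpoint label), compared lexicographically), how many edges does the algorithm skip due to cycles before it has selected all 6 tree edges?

Kruskal: consider edges lightest-first.
B D (1): add. Components now {B,D} {C} {E} {F} {G} {H}
D F (3): add. Components now {B,D,F} {C} {E} {G} {H}
E H (6): add. Components now {B,D,F} {C} {E,H} {G}
F G (6): add. Components now {B,D,F,G} {C} {E,H}
B C (7): add. Components now {B,C,D,F,G} {E,H}
B G (8): skip — B and G already connected.
G H (9): add. Components now {B,C,D,E,F,G,H}
Edges rejected before the tree was complete: 1.

1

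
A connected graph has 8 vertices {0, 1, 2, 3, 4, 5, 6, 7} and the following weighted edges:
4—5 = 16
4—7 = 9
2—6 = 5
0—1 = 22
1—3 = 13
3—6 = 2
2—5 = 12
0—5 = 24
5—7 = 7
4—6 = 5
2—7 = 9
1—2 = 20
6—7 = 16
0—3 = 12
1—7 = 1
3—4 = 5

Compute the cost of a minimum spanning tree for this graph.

Grow the tree from 2 using Prim:
Step 1: cheapest edge leaving the tree is 2—6 (5); add 6.
Step 2: cheapest edge leaving the tree is 3—6 (2); add 3.
Step 3: cheapest edge leaving the tree is 3—4 (5); add 4.
Step 4: cheapest edge leaving the tree is 2—7 (9); add 7.
Step 5: cheapest edge leaving the tree is 1—7 (1); add 1.
Step 6: cheapest edge leaving the tree is 5—7 (7); add 5.
Step 7: cheapest edge leaving the tree is 0—3 (12); add 0.
MST edges: 2—6, 3—6, 3—4, 2—7, 1—7, 5—7, 0—3; total weight 5+2+5+9+1+7+12 = 41.

41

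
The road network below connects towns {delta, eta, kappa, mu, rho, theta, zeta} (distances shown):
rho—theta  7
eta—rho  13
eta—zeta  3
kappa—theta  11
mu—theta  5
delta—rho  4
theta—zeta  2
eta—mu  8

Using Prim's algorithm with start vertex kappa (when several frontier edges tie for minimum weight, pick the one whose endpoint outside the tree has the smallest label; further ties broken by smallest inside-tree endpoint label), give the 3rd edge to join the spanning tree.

eta-zeta

Grow the tree from kappa using Prim:
Step 1: frontier [kappa—theta 11] → take kappa—theta (11); add theta.
Step 2: frontier [theta—zeta 2, mu—theta 5, rho—theta 7] → take theta—zeta (2); add zeta.
Step 3: frontier [mu—theta 5, rho—theta 7, eta—zeta 3] → take eta—zeta (3); add eta.
Step 4: frontier [eta—mu 8, eta—rho 13, mu—theta 5, rho—theta 7] → take mu—theta (5); add mu.
Step 5: frontier [eta—rho 13, rho—theta 7] → take rho—theta (7); add rho.
Step 6: frontier [delta—rho 4] → take delta—rho (4); add delta.
The 3rd edge added is eta—zeta.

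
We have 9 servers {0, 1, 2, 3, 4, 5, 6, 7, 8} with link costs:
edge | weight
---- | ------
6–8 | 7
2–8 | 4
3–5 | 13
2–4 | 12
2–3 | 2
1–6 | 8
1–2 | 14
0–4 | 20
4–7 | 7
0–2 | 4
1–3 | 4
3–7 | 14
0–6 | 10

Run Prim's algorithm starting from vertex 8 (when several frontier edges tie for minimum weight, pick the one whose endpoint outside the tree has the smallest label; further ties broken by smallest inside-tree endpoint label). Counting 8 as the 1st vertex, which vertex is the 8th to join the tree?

Prim, starting at 8.
Step 1: frontier [2–8 4, 6–8 7] → take 2–8 (4); add 2.
Step 2: frontier [2–3 2, 0–2 4, 2–4 12, 1–2 14, 6–8 7] → take 2–3 (2); add 3.
Step 3: frontier [0–2 4, 2–4 12, 1–2 14, 1–3 4, 3–5 13, 3–7 14, 6–8 7] → take 0–2 (4); add 0.
Step 4: frontier [0–6 10, 0–4 20, 2–4 12, 1–2 14, 1–3 4, 3–5 13, 3–7 14, 6–8 7] → take 1–3 (4); add 1.
Step 5: frontier [0–6 10, 0–4 20, 1–6 8, 2–4 12, 3–5 13, 3–7 14, 6–8 7] → take 6–8 (7); add 6.
Step 6: frontier [0–4 20, 2–4 12, 3–5 13, 3–7 14] → take 2–4 (12); add 4.
Step 7: frontier [3–5 13, 3–7 14, 4–7 7] → take 4–7 (7); add 7.
Step 8: frontier [3–5 13] → take 3–5 (13); add 5.
Vertex order: 8, 2, 3, 0, 1, 6, 4, 7, 5. The 8th vertex is 7.

7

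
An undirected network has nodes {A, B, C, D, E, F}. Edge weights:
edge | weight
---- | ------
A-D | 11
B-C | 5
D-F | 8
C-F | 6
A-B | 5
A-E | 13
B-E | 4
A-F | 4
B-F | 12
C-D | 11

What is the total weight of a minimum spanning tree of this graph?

Prim's algorithm from F:
Step 1: frontier [A-F 4, C-F 6, D-F 8, B-F 12] → take A-F (4); add A.
Step 2: frontier [A-B 5, A-D 11, A-E 13, C-F 6, D-F 8, B-F 12] → take A-B (5); add B.
Step 3: frontier [A-D 11, A-E 13, B-E 4, B-C 5, C-F 6, D-F 8] → take B-E (4); add E.
Step 4: frontier [A-D 11, B-C 5, C-F 6, D-F 8] → take B-C (5); add C.
Step 5: frontier [A-D 11, C-D 11, D-F 8] → take D-F (8); add D.
MST edges: A-F, A-B, B-E, B-C, D-F; total weight 4+5+4+5+8 = 26.

26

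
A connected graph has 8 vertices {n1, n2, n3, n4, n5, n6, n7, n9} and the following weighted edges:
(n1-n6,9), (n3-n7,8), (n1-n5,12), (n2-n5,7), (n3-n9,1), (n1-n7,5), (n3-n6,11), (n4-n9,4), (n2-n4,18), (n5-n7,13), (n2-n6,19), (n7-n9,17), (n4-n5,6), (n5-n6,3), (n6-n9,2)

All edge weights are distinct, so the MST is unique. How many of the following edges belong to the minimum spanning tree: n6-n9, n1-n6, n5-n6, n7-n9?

2

Kruskal's algorithm — process edges by increasing weight (ties by edge label):
n3-n9 (1): add — endpoints in different components.
n6-n9 (2): add — endpoints in different components.
n5-n6 (3): add — endpoints in different components.
n4-n9 (4): add — endpoints in different components.
n1-n7 (5): add — endpoints in different components.
n4-n5 (6): skip — n5 and n4 already connected.
n2-n5 (7): add — endpoints in different components.
n3-n7 (8): add — endpoints in different components.
MST edge set: {n3-n9, n6-n9, n5-n6, n4-n9, n1-n7, n2-n5, n3-n7}.
Of the listed edges, {n6-n9, n5-n6} are in the MST → 2.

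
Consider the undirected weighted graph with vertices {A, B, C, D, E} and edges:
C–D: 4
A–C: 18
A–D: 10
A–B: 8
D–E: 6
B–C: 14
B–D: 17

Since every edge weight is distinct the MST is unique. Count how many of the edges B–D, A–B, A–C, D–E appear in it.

2

Kruskal's algorithm — process edges by increasing weight (ties by edge label):
C–D (4): add — endpoints in different components.
D–E (6): add — endpoints in different components.
A–B (8): add — endpoints in different components.
A–D (10): add — endpoints in different components.
MST edge set: {C–D, D–E, A–B, A–D}.
Of the listed edges, {A–B, D–E} are in the MST → 2.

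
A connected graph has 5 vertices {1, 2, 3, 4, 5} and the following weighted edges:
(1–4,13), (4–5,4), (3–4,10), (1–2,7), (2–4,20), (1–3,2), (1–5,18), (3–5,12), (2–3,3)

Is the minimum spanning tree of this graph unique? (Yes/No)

Yes

Kruskal's algorithm — process edges by increasing weight (ties by edge label):
1–3 (2): add — endpoints in different components.
2–3 (3): add — endpoints in different components.
4–5 (4): add — endpoints in different components.
1–2 (7): skip — 1 and 2 already connected.
3–4 (10): add — endpoints in different components.
Every non-tree edge has weight strictly greater than the heaviest edge on the tree path between its endpoints, so the MST is unique.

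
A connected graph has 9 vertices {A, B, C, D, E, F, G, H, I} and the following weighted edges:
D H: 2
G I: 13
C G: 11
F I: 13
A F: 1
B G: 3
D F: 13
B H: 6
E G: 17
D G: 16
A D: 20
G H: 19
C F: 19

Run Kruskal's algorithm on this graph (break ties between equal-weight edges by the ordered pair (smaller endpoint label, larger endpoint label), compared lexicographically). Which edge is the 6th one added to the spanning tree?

D-F

Kruskal: consider edges lightest-first.
A F (1): add — endpoints in different components.
D H (2): add — endpoints in different components.
B G (3): add — endpoints in different components.
B H (6): add — endpoints in different components.
C G (11): add — endpoints in different components.
D F (13): add — endpoints in different components.
F I (13): add — endpoints in different components.
G I (13): skip — G and I already connected.
D G (16): skip — D and G already connected.
E G (17): add — endpoints in different components.
The 6th edge added is D F.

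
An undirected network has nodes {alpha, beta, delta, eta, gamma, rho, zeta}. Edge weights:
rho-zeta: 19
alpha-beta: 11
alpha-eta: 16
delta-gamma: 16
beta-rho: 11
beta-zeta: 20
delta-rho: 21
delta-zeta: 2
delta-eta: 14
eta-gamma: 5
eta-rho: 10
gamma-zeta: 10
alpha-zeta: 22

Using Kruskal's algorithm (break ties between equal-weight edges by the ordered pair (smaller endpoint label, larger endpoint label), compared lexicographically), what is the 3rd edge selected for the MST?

eta-rho

Kruskal's algorithm — process edges by increasing weight (ties by edge label):
delta-zeta (2): add — endpoints in different components.
eta-gamma (5): add — endpoints in different components.
eta-rho (10): add — endpoints in different components.
gamma-zeta (10): add — endpoints in different components.
alpha-beta (11): add — endpoints in different components.
beta-rho (11): add — endpoints in different components.
The 3rd edge added is eta-rho.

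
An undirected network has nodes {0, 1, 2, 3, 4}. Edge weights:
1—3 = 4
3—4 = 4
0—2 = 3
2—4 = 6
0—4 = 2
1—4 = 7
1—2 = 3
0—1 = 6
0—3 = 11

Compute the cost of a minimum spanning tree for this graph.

12

Kruskal's algorithm — process edges by increasing weight (ties by edge label):
0—4 (2): add — endpoints in different components.
0—2 (3): add — endpoints in different components.
1—2 (3): add — endpoints in different components.
1—3 (4): add — endpoints in different components.
MST edges: 0—4, 0—2, 1—2, 1—3; total weight 2+3+3+4 = 12.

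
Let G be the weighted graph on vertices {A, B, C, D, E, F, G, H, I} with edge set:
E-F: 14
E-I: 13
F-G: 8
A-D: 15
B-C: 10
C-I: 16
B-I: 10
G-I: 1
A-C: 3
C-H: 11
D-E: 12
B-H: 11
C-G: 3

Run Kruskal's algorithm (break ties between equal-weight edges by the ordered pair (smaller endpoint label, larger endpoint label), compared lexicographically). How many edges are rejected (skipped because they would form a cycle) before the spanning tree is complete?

Kruskal's algorithm — process edges by increasing weight (ties by edge label):
G-I (1): add — endpoints in different components.
A-C (3): add — endpoints in different components.
C-G (3): add — endpoints in different components.
F-G (8): add — endpoints in different components.
B-C (10): add — endpoints in different components.
B-I (10): skip — B and I already connected.
B-H (11): add — endpoints in different components.
C-H (11): skip — C and H already connected.
D-E (12): add — endpoints in different components.
E-I (13): add — endpoints in different components.
Edges rejected before the tree was complete: 2.

2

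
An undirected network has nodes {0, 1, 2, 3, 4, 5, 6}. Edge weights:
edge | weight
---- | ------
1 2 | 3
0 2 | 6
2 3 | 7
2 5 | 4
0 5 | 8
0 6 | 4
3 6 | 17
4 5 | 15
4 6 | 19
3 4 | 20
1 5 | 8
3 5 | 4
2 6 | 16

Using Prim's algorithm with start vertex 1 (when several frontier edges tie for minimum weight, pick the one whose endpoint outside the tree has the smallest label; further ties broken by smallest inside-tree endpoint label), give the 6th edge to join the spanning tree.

4-5

Prim, starting at 1.
Step 1: frontier [1 2 3, 1 5 8] → take 1 2 (3); add 2.
Step 2: frontier [1 5 8, 2 5 4, 0 2 6, 2 3 7, 2 6 16] → take 2 5 (4); add 5.
Step 3: frontier [0 2 6, 2 3 7, 2 6 16, 3 5 4, 0 5 8, 4 5 15] → take 3 5 (4); add 3.
Step 4: frontier [0 2 6, 2 6 16, 3 6 17, 3 4 20, 0 5 8, 4 5 15] → take 0 2 (6); add 0.
Step 5: frontier [0 6 4, 2 6 16, 3 6 17, 3 4 20, 4 5 15] → take 0 6 (4); add 6.
Step 6: frontier [3 4 20, 4 5 15, 4 6 19] → take 4 5 (15); add 4.
The 6th edge added is 4 5.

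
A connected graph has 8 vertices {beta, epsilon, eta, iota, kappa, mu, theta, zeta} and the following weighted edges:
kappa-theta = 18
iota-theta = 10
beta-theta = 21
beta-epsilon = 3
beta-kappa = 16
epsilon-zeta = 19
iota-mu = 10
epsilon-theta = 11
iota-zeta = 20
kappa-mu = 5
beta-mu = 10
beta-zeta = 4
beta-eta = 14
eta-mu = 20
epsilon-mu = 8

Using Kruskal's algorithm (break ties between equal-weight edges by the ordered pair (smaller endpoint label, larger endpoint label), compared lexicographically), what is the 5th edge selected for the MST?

Kruskal: consider edges lightest-first.
beta-epsilon (3): add — endpoints in different components.
beta-zeta (4): add — endpoints in different components.
kappa-mu (5): add — endpoints in different components.
epsilon-mu (8): add — endpoints in different components.
beta-mu (10): skip — mu and beta already connected.
iota-mu (10): add — endpoints in different components.
iota-theta (10): add — endpoints in different components.
epsilon-theta (11): skip — epsilon and theta already connected.
beta-eta (14): add — endpoints in different components.
The 5th edge added is iota-mu.

iota-mu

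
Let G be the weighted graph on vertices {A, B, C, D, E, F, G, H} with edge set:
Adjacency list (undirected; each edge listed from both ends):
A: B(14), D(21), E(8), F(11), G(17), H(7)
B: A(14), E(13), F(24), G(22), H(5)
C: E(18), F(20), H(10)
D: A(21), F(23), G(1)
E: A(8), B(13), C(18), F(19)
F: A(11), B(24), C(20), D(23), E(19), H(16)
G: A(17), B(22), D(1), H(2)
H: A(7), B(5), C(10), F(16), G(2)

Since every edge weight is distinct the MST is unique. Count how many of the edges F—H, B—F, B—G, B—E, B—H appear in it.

Kruskal's algorithm — process edges by increasing weight (ties by edge label):
D—G (1): add — endpoints in different components.
G—H (2): add — endpoints in different components.
B—H (5): add — endpoints in different components.
A—H (7): add — endpoints in different components.
A—E (8): add — endpoints in different components.
C—H (10): add — endpoints in different components.
A—F (11): add — endpoints in different components.
MST edge set: {D—G, G—H, B—H, A—H, A—E, C—H, A—F}.
Of the listed edges, {B—H} are in the MST → 1.

1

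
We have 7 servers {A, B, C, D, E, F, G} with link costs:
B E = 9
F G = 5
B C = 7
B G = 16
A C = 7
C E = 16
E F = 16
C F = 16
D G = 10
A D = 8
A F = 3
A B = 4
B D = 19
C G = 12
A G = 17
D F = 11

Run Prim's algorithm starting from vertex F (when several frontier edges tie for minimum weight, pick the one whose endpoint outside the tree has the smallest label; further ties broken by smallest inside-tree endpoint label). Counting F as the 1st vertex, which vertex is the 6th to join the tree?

Prim, starting at F.
Step 1: cheapest edge leaving the tree is A F (3); add A.
Step 2: cheapest edge leaving the tree is A B (4); add B.
Step 3: cheapest edge leaving the tree is F G (5); add G.
Step 4: cheapest edge leaving the tree is A C (7); add C.
Step 5: cheapest edge leaving the tree is A D (8); add D.
Step 6: cheapest edge leaving the tree is B E (9); add E.
Vertex order: F, A, B, G, C, D, E. The 6th vertex is D.

D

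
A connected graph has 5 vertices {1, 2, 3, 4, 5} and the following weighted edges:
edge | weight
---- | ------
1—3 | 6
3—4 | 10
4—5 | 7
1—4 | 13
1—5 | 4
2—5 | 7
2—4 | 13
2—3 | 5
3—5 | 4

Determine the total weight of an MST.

20

Grow the tree from 2 using Prim:
Step 1: cheapest edge leaving the tree is 2—3 (5); add 3.
Step 2: cheapest edge leaving the tree is 3—5 (4); add 5.
Step 3: cheapest edge leaving the tree is 1—5 (4); add 1.
Step 4: cheapest edge leaving the tree is 4—5 (7); add 4.
MST edges: 2—3, 3—5, 1—5, 4—5; total weight 5+4+4+7 = 20.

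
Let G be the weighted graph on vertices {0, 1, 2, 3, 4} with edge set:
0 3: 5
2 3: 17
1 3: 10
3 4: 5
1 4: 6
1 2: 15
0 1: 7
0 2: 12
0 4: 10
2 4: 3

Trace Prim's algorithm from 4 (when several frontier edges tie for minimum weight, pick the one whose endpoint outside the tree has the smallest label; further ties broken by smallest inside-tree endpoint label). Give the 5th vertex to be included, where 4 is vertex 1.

1

Prim, starting at 4.
Step 1: cheapest edge leaving the tree is 2 4 (3); add 2.
Step 2: cheapest edge leaving the tree is 3 4 (5); add 3.
Step 3: cheapest edge leaving the tree is 0 3 (5); add 0.
Step 4: cheapest edge leaving the tree is 1 4 (6); add 1.
Vertex order: 4, 2, 3, 0, 1. The 5th vertex is 1.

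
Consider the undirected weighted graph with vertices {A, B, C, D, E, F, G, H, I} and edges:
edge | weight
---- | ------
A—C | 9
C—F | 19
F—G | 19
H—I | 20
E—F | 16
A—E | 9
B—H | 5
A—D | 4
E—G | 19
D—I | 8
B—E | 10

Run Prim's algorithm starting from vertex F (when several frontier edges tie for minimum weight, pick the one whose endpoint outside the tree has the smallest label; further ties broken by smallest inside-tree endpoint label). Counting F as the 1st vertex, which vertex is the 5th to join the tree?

I

Prim's algorithm from F:
Step 1: frontier [E—F 16, C—F 19, F—G 19] → take E—F (16); add E.
Step 2: frontier [A—E 9, B—E 10, E—G 19, C—F 19, F—G 19] → take A—E (9); add A.
Step 3: frontier [A—D 4, A—C 9, B—E 10, E—G 19, C—F 19, F—G 19] → take A—D (4); add D.
Step 4: frontier [A—C 9, D—I 8, B—E 10, E—G 19, C—F 19, F—G 19] → take D—I (8); add I.
Step 5: frontier [A—C 9, B—E 10, E—G 19, C—F 19, F—G 19, H—I 20] → take A—C (9); add C.
Step 6: frontier [B—E 10, E—G 19, F—G 19, H—I 20] → take B—E (10); add B.
Step 7: frontier [B—H 5, E—G 19, F—G 19, H—I 20] → take B—H (5); add H.
Step 8: frontier [E—G 19, F—G 19] → take E—G (19); add G.
Vertex order: F, E, A, D, I, C, B, H, G. The 5th vertex is I.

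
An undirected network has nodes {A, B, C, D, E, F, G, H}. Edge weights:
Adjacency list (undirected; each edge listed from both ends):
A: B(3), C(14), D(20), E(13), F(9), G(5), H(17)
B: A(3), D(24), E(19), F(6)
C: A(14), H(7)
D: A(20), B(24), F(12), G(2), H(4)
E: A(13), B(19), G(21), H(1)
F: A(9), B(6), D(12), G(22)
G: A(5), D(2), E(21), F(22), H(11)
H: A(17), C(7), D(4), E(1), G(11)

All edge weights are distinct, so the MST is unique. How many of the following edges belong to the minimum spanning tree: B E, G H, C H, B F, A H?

Kruskal: consider edges lightest-first.
E H (1): add — endpoints in different components.
D G (2): add — endpoints in different components.
A B (3): add — endpoints in different components.
D H (4): add — endpoints in different components.
A G (5): add — endpoints in different components.
B F (6): add — endpoints in different components.
C H (7): add — endpoints in different components.
MST edge set: {E H, D G, A B, D H, A G, B F, C H}.
Of the listed edges, {C H, B F} are in the MST → 2.

2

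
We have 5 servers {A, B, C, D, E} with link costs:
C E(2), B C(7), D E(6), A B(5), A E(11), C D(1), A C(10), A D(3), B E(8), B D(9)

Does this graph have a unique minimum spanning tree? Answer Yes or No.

Yes

Kruskal: consider edges lightest-first.
C D (1): add. Components now {A} {B} {C,D} {E}
C E (2): add. Components now {A} {B} {C,D,E}
A D (3): add. Components now {A,C,D,E} {B}
A B (5): add. Components now {A,B,C,D,E}
Every non-tree edge has weight strictly greater than the heaviest edge on the tree path between its endpoints, so the MST is unique.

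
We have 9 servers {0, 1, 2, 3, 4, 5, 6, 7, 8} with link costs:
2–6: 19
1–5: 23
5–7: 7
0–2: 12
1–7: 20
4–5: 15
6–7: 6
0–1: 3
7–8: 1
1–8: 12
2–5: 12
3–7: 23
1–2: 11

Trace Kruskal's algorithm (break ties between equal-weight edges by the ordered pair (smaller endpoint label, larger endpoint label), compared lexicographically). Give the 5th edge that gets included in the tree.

1-2

Sort edges by weight, then run Kruskal:
7–8 (1): add — endpoints in different components.
0–1 (3): add — endpoints in different components.
6–7 (6): add — endpoints in different components.
5–7 (7): add — endpoints in different components.
1–2 (11): add — endpoints in different components.
0–2 (12): skip — 0 and 2 already connected.
1–8 (12): add — endpoints in different components.
2–5 (12): skip — 2 and 5 already connected.
4–5 (15): add — endpoints in different components.
2–6 (19): skip — 2 and 6 already connected.
1–7 (20): skip — 1 and 7 already connected.
1–5 (23): skip — 1 and 5 already connected.
3–7 (23): add — endpoints in different components.
The 5th edge added is 1–2.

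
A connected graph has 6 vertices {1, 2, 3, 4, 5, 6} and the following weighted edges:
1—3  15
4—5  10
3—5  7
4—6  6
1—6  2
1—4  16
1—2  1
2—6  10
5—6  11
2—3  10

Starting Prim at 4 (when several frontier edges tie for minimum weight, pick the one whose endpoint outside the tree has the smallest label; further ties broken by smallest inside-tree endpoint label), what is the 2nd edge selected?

1-6

Grow the tree from 4 using Prim:
Step 1: frontier [4—6 6, 4—5 10, 1—4 16] → take 4—6 (6); add 6.
Step 2: frontier [4—5 10, 1—4 16, 1—6 2, 2—6 10, 5—6 11] → take 1—6 (2); add 1.
Step 3: frontier [1—2 1, 1—3 15, 4—5 10, 2—6 10, 5—6 11] → take 1—2 (1); add 2.
Step 4: frontier [1—3 15, 2—3 10, 4—5 10, 5—6 11] → take 2—3 (10); add 3.
Step 5: frontier [3—5 7, 4—5 10, 5—6 11] → take 3—5 (7); add 5.
The 2nd edge added is 1—6.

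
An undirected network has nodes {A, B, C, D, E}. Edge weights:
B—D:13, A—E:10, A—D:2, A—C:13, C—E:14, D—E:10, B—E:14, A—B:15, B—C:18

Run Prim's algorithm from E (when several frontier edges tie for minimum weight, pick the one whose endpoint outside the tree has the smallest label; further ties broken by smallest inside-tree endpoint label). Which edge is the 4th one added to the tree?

A-C

Grow the tree from E using Prim:
Step 1: cheapest edge leaving the tree is A—E (10); add A.
Step 2: cheapest edge leaving the tree is A—D (2); add D.
Step 3: cheapest edge leaving the tree is B—D (13); add B.
Step 4: cheapest edge leaving the tree is A—C (13); add C.
The 4th edge added is A—C.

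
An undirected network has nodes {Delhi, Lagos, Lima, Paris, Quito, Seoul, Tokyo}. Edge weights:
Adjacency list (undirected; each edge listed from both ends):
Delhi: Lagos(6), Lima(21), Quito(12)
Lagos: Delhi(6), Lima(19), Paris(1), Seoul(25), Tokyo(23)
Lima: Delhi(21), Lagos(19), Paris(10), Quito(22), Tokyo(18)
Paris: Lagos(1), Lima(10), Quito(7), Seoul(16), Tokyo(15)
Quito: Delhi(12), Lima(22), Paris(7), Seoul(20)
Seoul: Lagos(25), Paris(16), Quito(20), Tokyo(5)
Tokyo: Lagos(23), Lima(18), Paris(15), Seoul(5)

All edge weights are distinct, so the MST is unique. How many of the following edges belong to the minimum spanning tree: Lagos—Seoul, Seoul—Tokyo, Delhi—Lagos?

2

Kruskal: consider edges lightest-first.
Lagos—Paris (1): add. Components now {Seoul} {Delhi} {Quito} {Lagos,Paris} {Lima} {Tokyo}
Seoul—Tokyo (5): add. Components now {Seoul,Tokyo} {Delhi} {Quito} {Lagos,Paris} {Lima}
Delhi—Lagos (6): add. Components now {Seoul,Tokyo} {Delhi,Lagos,Paris} {Quito} {Lima}
Paris—Quito (7): add. Components now {Seoul,Tokyo} {Delhi,Lagos,Paris,Quito} {Lima}
Lima—Paris (10): add. Components now {Seoul,Tokyo} {Delhi,Lagos,Lima,Paris,Quito}
Delhi—Quito (12): skip — Delhi and Quito already connected.
Paris—Tokyo (15): add. Components now {Delhi,Lagos,Lima,Paris,Quito,Seoul,Tokyo}
MST edge set: {Lagos—Paris, Seoul—Tokyo, Delhi—Lagos, Paris—Quito, Lima—Paris, Paris—Tokyo}.
Of the listed edges, {Seoul—Tokyo, Delhi—Lagos} are in the MST → 2.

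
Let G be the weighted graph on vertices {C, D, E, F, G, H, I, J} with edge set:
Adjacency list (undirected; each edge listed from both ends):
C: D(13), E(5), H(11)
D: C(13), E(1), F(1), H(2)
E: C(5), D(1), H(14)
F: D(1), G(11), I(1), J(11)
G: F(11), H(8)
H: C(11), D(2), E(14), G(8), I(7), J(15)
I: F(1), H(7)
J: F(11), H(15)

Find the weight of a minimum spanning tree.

29

Grow the tree from I using Prim:
Step 1: cheapest edge leaving the tree is F I (1); add F.
Step 2: cheapest edge leaving the tree is D F (1); add D.
Step 3: cheapest edge leaving the tree is D E (1); add E.
Step 4: cheapest edge leaving the tree is D H (2); add H.
Step 5: cheapest edge leaving the tree is C E (5); add C.
Step 6: cheapest edge leaving the tree is G H (8); add G.
Step 7: cheapest edge leaving the tree is F J (11); add J.
MST edges: F I, D F, D E, D H, C E, G H, F J; total weight 1+1+1+2+5+8+11 = 29.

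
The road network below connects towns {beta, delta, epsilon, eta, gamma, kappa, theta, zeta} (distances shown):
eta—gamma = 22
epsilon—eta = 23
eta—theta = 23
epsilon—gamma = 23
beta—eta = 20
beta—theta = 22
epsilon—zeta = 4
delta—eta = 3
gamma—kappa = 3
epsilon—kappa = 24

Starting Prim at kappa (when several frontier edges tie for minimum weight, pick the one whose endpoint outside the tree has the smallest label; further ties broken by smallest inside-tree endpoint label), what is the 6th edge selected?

Prim, starting at kappa.
Step 1: cheapest edge leaving the tree is gamma—kappa (3); add gamma.
Step 2: cheapest edge leaving the tree is eta—gamma (22); add eta.
Step 3: cheapest edge leaving the tree is delta—eta (3); add delta.
Step 4: cheapest edge leaving the tree is beta—eta (20); add beta.
Step 5: cheapest edge leaving the tree is beta—theta (22); add theta.
Step 6: cheapest edge leaving the tree is epsilon—eta (23); add epsilon.
Step 7: cheapest edge leaving the tree is epsilon—zeta (4); add zeta.
The 6th edge added is epsilon—eta.

epsilon-eta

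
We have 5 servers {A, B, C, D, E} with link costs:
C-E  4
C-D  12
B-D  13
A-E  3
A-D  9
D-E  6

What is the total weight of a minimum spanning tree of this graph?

26

Prim, starting at D.
Step 1: frontier [D-E 6, A-D 9, C-D 12, B-D 13] → take D-E (6); add E.
Step 2: frontier [A-D 9, C-D 12, B-D 13, A-E 3, C-E 4] → take A-E (3); add A.
Step 3: frontier [C-D 12, B-D 13, C-E 4] → take C-E (4); add C.
Step 4: frontier [B-D 13] → take B-D (13); add B.
MST edges: D-E, A-E, C-E, B-D; total weight 6+3+4+13 = 26.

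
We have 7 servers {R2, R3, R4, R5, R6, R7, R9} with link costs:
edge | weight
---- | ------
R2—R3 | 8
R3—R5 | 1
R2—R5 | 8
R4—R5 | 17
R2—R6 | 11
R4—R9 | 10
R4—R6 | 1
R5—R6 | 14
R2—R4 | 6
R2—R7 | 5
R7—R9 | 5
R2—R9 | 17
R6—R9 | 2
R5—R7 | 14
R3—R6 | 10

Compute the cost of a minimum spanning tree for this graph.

Sort edges by weight, then run Kruskal:
R3—R5 (1): add. Components now {R3,R5} {R9} {R7} {R6} {R4} {R2}
R4—R6 (1): add. Components now {R3,R5} {R9} {R7} {R4,R6} {R2}
R6—R9 (2): add. Components now {R3,R5} {R4,R6,R9} {R7} {R2}
R2—R7 (5): add. Components now {R3,R5} {R4,R6,R9} {R2,R7}
R7—R9 (5): add. Components now {R3,R5} {R2,R4,R6,R7,R9}
R2—R4 (6): skip — R4 and R2 already connected.
R2—R3 (8): add. Components now {R2,R3,R4,R5,R6,R7,R9}
MST edges: R3—R5, R4—R6, R6—R9, R2—R7, R7—R9, R2—R3; total weight 1+1+2+5+5+8 = 22.

22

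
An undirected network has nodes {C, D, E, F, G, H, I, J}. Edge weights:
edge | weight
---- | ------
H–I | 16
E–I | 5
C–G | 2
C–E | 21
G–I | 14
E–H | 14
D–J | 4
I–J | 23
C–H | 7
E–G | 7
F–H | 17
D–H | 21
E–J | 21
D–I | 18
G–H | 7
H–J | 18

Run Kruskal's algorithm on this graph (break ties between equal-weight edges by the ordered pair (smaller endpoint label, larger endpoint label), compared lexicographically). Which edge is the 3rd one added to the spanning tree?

Kruskal: consider edges lightest-first.
C–G (2): add — endpoints in different components.
D–J (4): add — endpoints in different components.
E–I (5): add — endpoints in different components.
C–H (7): add — endpoints in different components.
E–G (7): add — endpoints in different components.
G–H (7): skip — G and H already connected.
E–H (14): skip — E and H already connected.
G–I (14): skip — G and I already connected.
H–I (16): skip — H and I already connected.
F–H (17): add — endpoints in different components.
D–I (18): add — endpoints in different components.
The 3rd edge added is E–I.

E-I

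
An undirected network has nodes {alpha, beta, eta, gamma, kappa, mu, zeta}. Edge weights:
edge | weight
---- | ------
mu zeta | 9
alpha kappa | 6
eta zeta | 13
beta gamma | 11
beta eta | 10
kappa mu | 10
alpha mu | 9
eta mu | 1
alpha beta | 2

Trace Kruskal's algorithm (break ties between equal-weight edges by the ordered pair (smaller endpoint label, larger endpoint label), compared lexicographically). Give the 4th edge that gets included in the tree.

alpha-mu

Kruskal: consider edges lightest-first.
eta mu (1): add — endpoints in different components.
alpha beta (2): add — endpoints in different components.
alpha kappa (6): add — endpoints in different components.
alpha mu (9): add — endpoints in different components.
mu zeta (9): add — endpoints in different components.
beta eta (10): skip — eta and beta already connected.
kappa mu (10): skip — mu and kappa already connected.
beta gamma (11): add — endpoints in different components.
The 4th edge added is alpha mu.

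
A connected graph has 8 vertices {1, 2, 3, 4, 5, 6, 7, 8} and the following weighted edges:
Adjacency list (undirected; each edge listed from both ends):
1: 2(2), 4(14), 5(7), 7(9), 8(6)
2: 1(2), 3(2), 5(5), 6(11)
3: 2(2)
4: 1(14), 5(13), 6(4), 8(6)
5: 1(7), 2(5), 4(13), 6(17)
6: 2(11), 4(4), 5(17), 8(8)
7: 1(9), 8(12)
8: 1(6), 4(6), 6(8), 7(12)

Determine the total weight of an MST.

34

Kruskal: consider edges lightest-first.
1—2 (2): add — endpoints in different components.
2—3 (2): add — endpoints in different components.
4—6 (4): add — endpoints in different components.
2—5 (5): add — endpoints in different components.
1—8 (6): add — endpoints in different components.
4—8 (6): add — endpoints in different components.
1—5 (7): skip — 1 and 5 already connected.
6—8 (8): skip — 6 and 8 already connected.
1—7 (9): add — endpoints in different components.
MST edges: 1—2, 2—3, 4—6, 2—5, 1—8, 4—8, 1—7; total weight 2+2+4+5+6+6+9 = 34.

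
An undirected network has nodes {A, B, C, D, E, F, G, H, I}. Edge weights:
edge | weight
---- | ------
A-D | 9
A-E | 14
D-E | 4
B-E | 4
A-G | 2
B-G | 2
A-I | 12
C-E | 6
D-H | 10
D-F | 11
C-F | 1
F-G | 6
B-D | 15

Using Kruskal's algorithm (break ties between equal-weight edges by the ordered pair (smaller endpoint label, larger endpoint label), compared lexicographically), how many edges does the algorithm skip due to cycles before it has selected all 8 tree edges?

3

Kruskal: consider edges lightest-first.
C-F (1): add — endpoints in different components.
A-G (2): add — endpoints in different components.
B-G (2): add — endpoints in different components.
B-E (4): add — endpoints in different components.
D-E (4): add — endpoints in different components.
C-E (6): add — endpoints in different components.
F-G (6): skip — F and G already connected.
A-D (9): skip — A and D already connected.
D-H (10): add — endpoints in different components.
D-F (11): skip — D and F already connected.
A-I (12): add — endpoints in different components.
Edges rejected before the tree was complete: 3.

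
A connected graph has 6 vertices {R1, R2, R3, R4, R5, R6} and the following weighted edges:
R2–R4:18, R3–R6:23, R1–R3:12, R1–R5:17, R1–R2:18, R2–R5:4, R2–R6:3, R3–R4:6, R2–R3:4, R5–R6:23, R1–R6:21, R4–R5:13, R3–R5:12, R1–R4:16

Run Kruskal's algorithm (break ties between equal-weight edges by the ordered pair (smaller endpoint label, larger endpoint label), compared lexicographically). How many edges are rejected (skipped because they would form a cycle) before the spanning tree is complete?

Kruskal: consider edges lightest-first.
R2–R6 (3): add — endpoints in different components.
R2–R3 (4): add — endpoints in different components.
R2–R5 (4): add — endpoints in different components.
R3–R4 (6): add — endpoints in different components.
R1–R3 (12): add — endpoints in different components.
Edges rejected before the tree was complete: 0.

0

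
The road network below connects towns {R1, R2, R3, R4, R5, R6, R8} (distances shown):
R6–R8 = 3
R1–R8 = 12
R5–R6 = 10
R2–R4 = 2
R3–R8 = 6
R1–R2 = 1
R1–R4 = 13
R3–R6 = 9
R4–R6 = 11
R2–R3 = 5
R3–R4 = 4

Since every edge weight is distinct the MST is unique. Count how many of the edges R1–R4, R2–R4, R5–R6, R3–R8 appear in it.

Sort edges by weight, then run Kruskal:
R1–R2 (1): add — endpoints in different components.
R2–R4 (2): add — endpoints in different components.
R6–R8 (3): add — endpoints in different components.
R3–R4 (4): add — endpoints in different components.
R2–R3 (5): skip — R3 and R2 already connected.
R3–R8 (6): add — endpoints in different components.
R3–R6 (9): skip — R3 and R6 already connected.
R5–R6 (10): add — endpoints in different components.
MST edge set: {R1–R2, R2–R4, R6–R8, R3–R4, R3–R8, R5–R6}.
Of the listed edges, {R2–R4, R5–R6, R3–R8} are in the MST → 3.

3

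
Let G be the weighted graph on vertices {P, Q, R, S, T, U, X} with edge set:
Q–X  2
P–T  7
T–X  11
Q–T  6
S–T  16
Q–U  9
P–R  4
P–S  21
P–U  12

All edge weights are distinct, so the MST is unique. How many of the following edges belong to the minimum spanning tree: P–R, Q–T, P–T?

3

Kruskal: consider edges lightest-first.
Q–X (2): add. Components now {P} {S} {T} {R} {Q,X} {U}
P–R (4): add. Components now {P,R} {S} {T} {Q,X} {U}
Q–T (6): add. Components now {P,R} {S} {Q,T,X} {U}
P–T (7): add. Components now {P,Q,R,T,X} {S} {U}
Q–U (9): add. Components now {P,Q,R,T,U,X} {S}
T–X (11): skip — T and X already connected.
P–U (12): skip — P and U already connected.
S–T (16): add. Components now {P,Q,R,S,T,U,X}
MST edge set: {Q–X, P–R, Q–T, P–T, Q–U, S–T}.
Of the listed edges, {P–R, Q–T, P–T} are in the MST → 3.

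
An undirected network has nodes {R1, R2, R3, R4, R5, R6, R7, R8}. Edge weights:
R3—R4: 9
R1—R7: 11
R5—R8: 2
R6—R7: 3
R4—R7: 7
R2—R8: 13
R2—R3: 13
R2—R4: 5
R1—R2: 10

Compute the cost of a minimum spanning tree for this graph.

49

Grow the tree from R4 using Prim:
Step 1: cheapest edge leaving the tree is R2—R4 (5); add R2.
Step 2: cheapest edge leaving the tree is R4—R7 (7); add R7.
Step 3: cheapest edge leaving the tree is R6—R7 (3); add R6.
Step 4: cheapest edge leaving the tree is R3—R4 (9); add R3.
Step 5: cheapest edge leaving the tree is R1—R2 (10); add R1.
Step 6: cheapest edge leaving the tree is R2—R8 (13); add R8.
Step 7: cheapest edge leaving the tree is R5—R8 (2); add R5.
MST edges: R2—R4, R4—R7, R6—R7, R3—R4, R1—R2, R2—R8, R5—R8; total weight 5+7+3+9+10+13+2 = 49.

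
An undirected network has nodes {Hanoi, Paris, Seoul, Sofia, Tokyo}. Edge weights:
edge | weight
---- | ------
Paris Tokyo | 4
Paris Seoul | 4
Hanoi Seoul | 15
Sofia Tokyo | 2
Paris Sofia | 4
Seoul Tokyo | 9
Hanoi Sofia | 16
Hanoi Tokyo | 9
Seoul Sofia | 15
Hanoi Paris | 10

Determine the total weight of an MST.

19

Kruskal: consider edges lightest-first.
Sofia Tokyo (2): add. Components now {Sofia,Tokyo} {Paris} {Seoul} {Hanoi}
Paris Seoul (4): add. Components now {Sofia,Tokyo} {Paris,Seoul} {Hanoi}
Paris Sofia (4): add. Components now {Paris,Seoul,Sofia,Tokyo} {Hanoi}
Paris Tokyo (4): skip — Tokyo and Paris already connected.
Hanoi Tokyo (9): add. Components now {Hanoi,Paris,Seoul,Sofia,Tokyo}
MST edges: Sofia Tokyo, Paris Seoul, Paris Sofia, Hanoi Tokyo; total weight 2+4+4+9 = 19.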